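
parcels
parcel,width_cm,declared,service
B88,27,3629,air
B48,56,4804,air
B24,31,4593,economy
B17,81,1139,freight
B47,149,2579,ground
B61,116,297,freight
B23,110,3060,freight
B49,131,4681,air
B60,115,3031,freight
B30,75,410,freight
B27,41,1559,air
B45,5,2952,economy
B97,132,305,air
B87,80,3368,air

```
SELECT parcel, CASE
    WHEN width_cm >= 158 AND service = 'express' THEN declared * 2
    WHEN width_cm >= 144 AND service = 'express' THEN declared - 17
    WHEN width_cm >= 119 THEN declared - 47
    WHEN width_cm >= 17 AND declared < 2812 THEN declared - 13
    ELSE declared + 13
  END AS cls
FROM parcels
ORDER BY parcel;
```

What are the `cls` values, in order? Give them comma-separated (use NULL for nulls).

parcel=B17: width_cm >= 17 AND declared < 2812 → 1126
parcel=B23: ELSE → 3073
parcel=B24: ELSE → 4606
parcel=B27: width_cm >= 17 AND declared < 2812 → 1546
parcel=B30: width_cm >= 17 AND declared < 2812 → 397
parcel=B45: ELSE → 2965
parcel=B47: width_cm >= 119 → 2532
parcel=B48: ELSE → 4817
parcel=B49: width_cm >= 119 → 4634
parcel=B60: ELSE → 3044
parcel=B61: width_cm >= 17 AND declared < 2812 → 284
parcel=B87: ELSE → 3381
parcel=B88: ELSE → 3642
parcel=B97: width_cm >= 119 → 258

1126, 3073, 4606, 1546, 397, 2965, 2532, 4817, 4634, 3044, 284, 3381, 3642, 258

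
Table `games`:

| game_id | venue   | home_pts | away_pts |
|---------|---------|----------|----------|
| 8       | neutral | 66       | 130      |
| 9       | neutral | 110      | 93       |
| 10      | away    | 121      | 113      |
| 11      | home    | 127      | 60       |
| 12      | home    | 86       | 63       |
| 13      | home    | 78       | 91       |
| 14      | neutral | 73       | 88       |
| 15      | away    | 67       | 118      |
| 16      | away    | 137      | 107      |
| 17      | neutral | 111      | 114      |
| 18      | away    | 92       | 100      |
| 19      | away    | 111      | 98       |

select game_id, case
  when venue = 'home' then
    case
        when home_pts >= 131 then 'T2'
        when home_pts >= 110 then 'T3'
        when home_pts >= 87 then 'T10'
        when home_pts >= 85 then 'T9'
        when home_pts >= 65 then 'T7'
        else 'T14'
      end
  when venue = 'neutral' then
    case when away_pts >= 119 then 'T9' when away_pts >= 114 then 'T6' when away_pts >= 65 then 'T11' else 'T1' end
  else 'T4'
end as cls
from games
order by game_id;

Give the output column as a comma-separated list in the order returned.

T9, T11, T4, T3, T9, T7, T11, T4, T4, T6, T4, T4

game_id=8: venue='neutral' → inner[away_pts >= 119] → T9
game_id=9: venue='neutral' → inner[away_pts >= 65] → T11
game_id=10: venue='away' → outer ELSE → T4
game_id=11: venue='home' → inner[home_pts >= 110] → T3
game_id=12: venue='home' → inner[home_pts >= 85] → T9
game_id=13: venue='home' → inner[home_pts >= 65] → T7
game_id=14: venue='neutral' → inner[away_pts >= 65] → T11
game_id=15: venue='away' → outer ELSE → T4
game_id=16: venue='away' → outer ELSE → T4
game_id=17: venue='neutral' → inner[away_pts >= 114] → T6
game_id=18: venue='away' → outer ELSE → T4
game_id=19: venue='away' → outer ELSE → T4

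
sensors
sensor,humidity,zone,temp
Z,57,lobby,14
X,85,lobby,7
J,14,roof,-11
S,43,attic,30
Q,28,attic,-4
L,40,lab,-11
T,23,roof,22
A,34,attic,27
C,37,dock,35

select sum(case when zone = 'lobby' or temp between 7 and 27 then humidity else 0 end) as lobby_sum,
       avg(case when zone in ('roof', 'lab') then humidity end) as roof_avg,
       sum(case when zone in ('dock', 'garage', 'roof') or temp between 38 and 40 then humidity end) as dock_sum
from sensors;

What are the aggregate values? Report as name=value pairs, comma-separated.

[lobby_sum: zone = 'lobby' or temp between 7 and 27]
sensor=Z: ✓ → 57
sensor=X: ✓ → 85
sensor=J: ✗
sensor=S: ✗
sensor=Q: ✗
sensor=L: ✗
sensor=T: ✓ → 23
sensor=A: ✓ → 34
sensor=C: ✗
lobby_sum = 57 + 85 + 23 + 34 = 199
—
[roof_avg: zone in ('roof', 'lab')]
sensor=Z: ✗
sensor=X: ✗
sensor=J: ✓ → 14
sensor=S: ✗
sensor=Q: ✗
sensor=L: ✓ → 40
sensor=T: ✓ → 23
sensor=A: ✗
sensor=C: ✗
roof_avg = (14 + 40 + 23) / 3 = 25.6666666667
—
[dock_sum: zone in ('dock', 'garage', 'roof') or temp between 38 and 40]
sensor=Z: ✗
sensor=X: ✗
sensor=J: ✓ → 14
sensor=S: ✗
sensor=Q: ✗
sensor=L: ✗
sensor=T: ✓ → 23
sensor=A: ✗
sensor=C: ✓ → 37
dock_sum = 14 + 23 + 37 = 74

lobby_sum=199, roof_avg=25.6666666667, dock_sum=74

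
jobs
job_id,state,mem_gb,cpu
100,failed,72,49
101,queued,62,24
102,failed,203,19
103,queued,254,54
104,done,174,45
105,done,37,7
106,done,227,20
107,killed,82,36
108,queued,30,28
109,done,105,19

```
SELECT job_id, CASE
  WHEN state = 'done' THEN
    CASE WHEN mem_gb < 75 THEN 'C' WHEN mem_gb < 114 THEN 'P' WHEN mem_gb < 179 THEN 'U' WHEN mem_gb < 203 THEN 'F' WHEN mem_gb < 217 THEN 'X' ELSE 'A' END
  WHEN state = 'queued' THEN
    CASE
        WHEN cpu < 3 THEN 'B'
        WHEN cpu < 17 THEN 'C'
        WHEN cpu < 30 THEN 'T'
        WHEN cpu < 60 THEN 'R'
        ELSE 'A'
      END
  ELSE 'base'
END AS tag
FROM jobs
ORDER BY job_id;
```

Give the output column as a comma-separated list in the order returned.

job_id=100: state='failed' → outer ELSE → base
job_id=101: state='queued' → inner[cpu < 30] → T
job_id=102: state='failed' → outer ELSE → base
job_id=103: state='queued' → inner[cpu < 60] → R
job_id=104: state='done' → inner[mem_gb < 179] → U
job_id=105: state='done' → inner[mem_gb < 75] → C
job_id=106: state='done' → inner[ELSE] → A
job_id=107: state='killed' → outer ELSE → base
job_id=108: state='queued' → inner[cpu < 30] → T
job_id=109: state='done' → inner[mem_gb < 114] → P

base, T, base, R, U, C, A, base, T, P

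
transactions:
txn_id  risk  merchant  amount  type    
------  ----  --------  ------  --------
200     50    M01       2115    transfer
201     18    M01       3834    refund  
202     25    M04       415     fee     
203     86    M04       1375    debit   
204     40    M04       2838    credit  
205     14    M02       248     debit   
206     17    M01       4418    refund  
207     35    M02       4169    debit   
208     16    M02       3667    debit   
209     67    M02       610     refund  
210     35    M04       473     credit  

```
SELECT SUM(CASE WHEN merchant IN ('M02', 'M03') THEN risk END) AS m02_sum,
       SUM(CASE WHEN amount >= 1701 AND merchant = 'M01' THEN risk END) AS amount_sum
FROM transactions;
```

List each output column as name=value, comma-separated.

m02_sum=132, amount_sum=85

[m02_sum: merchant IN ('M02', 'M03')]
txn_id=200: ✗
txn_id=201: ✗
txn_id=202: ✗
txn_id=203: ✗
txn_id=204: ✗
txn_id=205: ✓ → 14
txn_id=206: ✗
txn_id=207: ✓ → 35
txn_id=208: ✓ → 16
txn_id=209: ✓ → 67
txn_id=210: ✗
m02_sum = 14 + 35 + 16 + 67 = 132
—
[amount_sum: amount >= 1701 AND merchant = 'M01']
txn_id=200: ✓ → 50
txn_id=201: ✓ → 18
txn_id=202: ✗
txn_id=203: ✗
txn_id=204: ✗
txn_id=205: ✗
txn_id=206: ✓ → 17
txn_id=207: ✗
txn_id=208: ✗
txn_id=209: ✗
txn_id=210: ✗
amount_sum = 50 + 18 + 17 = 85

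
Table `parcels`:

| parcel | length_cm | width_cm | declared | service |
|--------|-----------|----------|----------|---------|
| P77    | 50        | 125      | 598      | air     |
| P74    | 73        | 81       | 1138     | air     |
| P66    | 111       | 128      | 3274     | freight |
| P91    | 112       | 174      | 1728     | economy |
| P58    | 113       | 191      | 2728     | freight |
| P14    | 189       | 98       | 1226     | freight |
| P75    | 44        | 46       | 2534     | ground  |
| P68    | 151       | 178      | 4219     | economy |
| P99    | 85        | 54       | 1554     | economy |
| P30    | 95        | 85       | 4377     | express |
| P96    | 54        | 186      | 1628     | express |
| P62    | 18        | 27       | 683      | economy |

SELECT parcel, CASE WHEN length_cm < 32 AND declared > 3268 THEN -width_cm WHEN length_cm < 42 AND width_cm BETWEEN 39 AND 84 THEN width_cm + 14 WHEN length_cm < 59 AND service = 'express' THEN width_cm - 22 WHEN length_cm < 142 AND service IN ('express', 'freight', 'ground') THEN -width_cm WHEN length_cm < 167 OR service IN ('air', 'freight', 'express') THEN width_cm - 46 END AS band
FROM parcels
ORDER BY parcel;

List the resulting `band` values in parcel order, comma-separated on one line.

parcel=P14: length_cm < 167 OR service IN ('air', 'freight', 'express') → 52
parcel=P30: length_cm < 142 AND service IN ('express', 'freight', 'ground') → -85
parcel=P58: length_cm < 142 AND service IN ('express', 'freight', 'ground') → -191
parcel=P62: length_cm < 167 OR service IN ('air', 'freight', 'express') → -19
parcel=P66: length_cm < 142 AND service IN ('express', 'freight', 'ground') → -128
parcel=P68: length_cm < 167 OR service IN ('air', 'freight', 'express') → 132
parcel=P74: length_cm < 167 OR service IN ('air', 'freight', 'express') → 35
parcel=P75: length_cm < 142 AND service IN ('express', 'freight', 'ground') → -46
parcel=P77: length_cm < 167 OR service IN ('air', 'freight', 'express') → 79
parcel=P91: length_cm < 167 OR service IN ('air', 'freight', 'express') → 128
parcel=P96: length_cm < 59 AND service = 'express' → 164
parcel=P99: length_cm < 167 OR service IN ('air', 'freight', 'express') → 8

52, -85, -191, -19, -128, 132, 35, -46, 79, 128, 164, 8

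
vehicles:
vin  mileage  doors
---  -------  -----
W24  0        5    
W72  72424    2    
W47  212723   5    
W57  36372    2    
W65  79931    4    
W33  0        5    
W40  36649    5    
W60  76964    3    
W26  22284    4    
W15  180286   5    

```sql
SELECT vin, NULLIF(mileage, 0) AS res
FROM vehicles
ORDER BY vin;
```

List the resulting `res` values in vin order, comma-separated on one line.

180286, NULL, 22284, NULL, 36649, 212723, 36372, 76964, 79931, 72424

vin=W15: mileage=180286 vs 0: differ → 180286
vin=W24: mileage=0 vs 0: equal → NULL
vin=W26: mileage=22284 vs 0: differ → 22284
vin=W33: mileage=0 vs 0: equal → NULL
vin=W40: mileage=36649 vs 0: differ → 36649
vin=W47: mileage=212723 vs 0: differ → 212723
vin=W57: mileage=36372 vs 0: differ → 36372
vin=W60: mileage=76964 vs 0: differ → 76964
vin=W65: mileage=79931 vs 0: differ → 79931
vin=W72: mileage=72424 vs 0: differ → 72424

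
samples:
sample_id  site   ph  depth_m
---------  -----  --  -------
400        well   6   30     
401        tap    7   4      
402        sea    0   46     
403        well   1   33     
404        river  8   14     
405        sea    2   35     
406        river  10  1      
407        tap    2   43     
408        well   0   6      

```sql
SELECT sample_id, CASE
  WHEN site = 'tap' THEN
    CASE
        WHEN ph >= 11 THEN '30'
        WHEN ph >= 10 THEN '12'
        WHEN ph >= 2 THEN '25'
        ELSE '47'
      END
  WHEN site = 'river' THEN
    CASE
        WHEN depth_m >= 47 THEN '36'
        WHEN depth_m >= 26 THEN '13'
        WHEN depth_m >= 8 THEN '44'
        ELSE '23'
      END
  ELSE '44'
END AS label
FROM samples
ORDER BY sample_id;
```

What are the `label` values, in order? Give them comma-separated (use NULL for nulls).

sample_id=400: site='well' → outer ELSE → 44
sample_id=401: site='tap' → inner[ph >= 2] → 25
sample_id=402: site='sea' → outer ELSE → 44
sample_id=403: site='well' → outer ELSE → 44
sample_id=404: site='river' → inner[depth_m >= 8] → 44
sample_id=405: site='sea' → outer ELSE → 44
sample_id=406: site='river' → inner[ELSE] → 23
sample_id=407: site='tap' → inner[ph >= 2] → 25
sample_id=408: site='well' → outer ELSE → 44

44, 25, 44, 44, 44, 44, 23, 25, 44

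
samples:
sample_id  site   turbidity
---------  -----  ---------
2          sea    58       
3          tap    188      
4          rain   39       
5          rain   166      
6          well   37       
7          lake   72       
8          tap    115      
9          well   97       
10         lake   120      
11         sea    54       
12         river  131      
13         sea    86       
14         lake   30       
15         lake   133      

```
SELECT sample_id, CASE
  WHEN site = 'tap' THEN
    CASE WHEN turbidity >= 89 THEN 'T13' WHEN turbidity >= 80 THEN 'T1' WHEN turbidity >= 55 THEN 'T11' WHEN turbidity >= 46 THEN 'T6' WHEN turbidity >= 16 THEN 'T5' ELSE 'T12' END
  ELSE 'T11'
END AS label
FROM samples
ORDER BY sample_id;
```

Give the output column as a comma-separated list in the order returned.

T11, T13, T11, T11, T11, T11, T13, T11, T11, T11, T11, T11, T11, T11

sample_id=2: site='sea' → outer ELSE → T11
sample_id=3: site='tap' → inner[turbidity >= 89] → T13
sample_id=4: site='rain' → outer ELSE → T11
sample_id=5: site='rain' → outer ELSE → T11
sample_id=6: site='well' → outer ELSE → T11
sample_id=7: site='lake' → outer ELSE → T11
sample_id=8: site='tap' → inner[turbidity >= 89] → T13
sample_id=9: site='well' → outer ELSE → T11
sample_id=10: site='lake' → outer ELSE → T11
sample_id=11: site='sea' → outer ELSE → T11
sample_id=12: site='river' → outer ELSE → T11
sample_id=13: site='sea' → outer ELSE → T11
sample_id=14: site='lake' → outer ELSE → T11
sample_id=15: site='lake' → outer ELSE → T11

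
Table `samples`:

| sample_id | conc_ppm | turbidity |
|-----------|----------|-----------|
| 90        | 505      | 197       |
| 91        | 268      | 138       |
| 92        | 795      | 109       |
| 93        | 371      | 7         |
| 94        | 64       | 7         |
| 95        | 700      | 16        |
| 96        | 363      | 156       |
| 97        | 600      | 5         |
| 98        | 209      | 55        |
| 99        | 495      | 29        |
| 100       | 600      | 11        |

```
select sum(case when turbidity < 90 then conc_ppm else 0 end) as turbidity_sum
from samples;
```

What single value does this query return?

3039

sample_id=90: ✗
sample_id=91: ✗
sample_id=92: ✗
sample_id=93: ✓ → 371
sample_id=94: ✓ → 64
sample_id=95: ✓ → 700
sample_id=96: ✗
sample_id=97: ✓ → 600
sample_id=98: ✓ → 209
sample_id=99: ✓ → 495
sample_id=100: ✓ → 600
turbidity_sum = 371 + 64 + 700 + 600 + 209 + 495 + 600 = 3039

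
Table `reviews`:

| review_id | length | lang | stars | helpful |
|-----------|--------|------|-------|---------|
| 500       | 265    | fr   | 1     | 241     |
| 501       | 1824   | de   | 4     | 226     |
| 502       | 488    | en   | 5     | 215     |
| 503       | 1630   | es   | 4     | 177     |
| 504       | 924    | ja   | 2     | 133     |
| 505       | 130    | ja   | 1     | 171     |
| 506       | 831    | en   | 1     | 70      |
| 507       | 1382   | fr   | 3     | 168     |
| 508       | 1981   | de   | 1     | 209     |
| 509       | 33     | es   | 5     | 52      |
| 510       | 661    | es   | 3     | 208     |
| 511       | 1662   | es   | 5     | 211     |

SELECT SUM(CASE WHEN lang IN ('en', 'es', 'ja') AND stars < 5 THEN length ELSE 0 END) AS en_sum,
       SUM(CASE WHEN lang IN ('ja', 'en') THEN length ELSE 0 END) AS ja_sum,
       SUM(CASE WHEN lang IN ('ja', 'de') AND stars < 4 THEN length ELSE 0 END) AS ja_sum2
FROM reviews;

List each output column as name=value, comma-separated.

[en_sum: lang IN ('en', 'es', 'ja') AND stars < 5]
review_id=500: ✗
review_id=501: ✗
review_id=502: ✗
review_id=503: ✓ → 1630
review_id=504: ✓ → 924
review_id=505: ✓ → 130
review_id=506: ✓ → 831
review_id=507: ✗
review_id=508: ✗
review_id=509: ✗
review_id=510: ✓ → 661
review_id=511: ✗
en_sum = 1630 + 924 + 130 + 831 + 661 = 4176
—
[ja_sum: lang IN ('ja', 'en')]
review_id=500: ✗
review_id=501: ✗
review_id=502: ✓ → 488
review_id=503: ✗
review_id=504: ✓ → 924
review_id=505: ✓ → 130
review_id=506: ✓ → 831
review_id=507: ✗
review_id=508: ✗
review_id=509: ✗
review_id=510: ✗
review_id=511: ✗
ja_sum = 488 + 924 + 130 + 831 = 2373
—
[ja_sum2: lang IN ('ja', 'de') AND stars < 4]
review_id=500: ✗
review_id=501: ✗
review_id=502: ✗
review_id=503: ✗
review_id=504: ✓ → 924
review_id=505: ✓ → 130
review_id=506: ✗
review_id=507: ✗
review_id=508: ✓ → 1981
review_id=509: ✗
review_id=510: ✗
review_id=511: ✗
ja_sum2 = 924 + 130 + 1981 = 3035

en_sum=4176, ja_sum=2373, ja_sum2=3035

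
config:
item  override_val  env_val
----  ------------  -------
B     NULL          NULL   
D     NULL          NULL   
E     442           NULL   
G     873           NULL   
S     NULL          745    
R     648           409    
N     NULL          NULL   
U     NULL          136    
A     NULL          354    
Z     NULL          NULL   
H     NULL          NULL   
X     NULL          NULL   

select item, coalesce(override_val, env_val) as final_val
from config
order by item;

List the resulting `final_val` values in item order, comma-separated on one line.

354, NULL, NULL, 442, 873, NULL, NULL, 648, 745, 136, NULL, NULL

item=A: override_val=NULL, env_val=354 → 354
item=B: override_val=NULL, env_val=NULL (all NULL) → NULL
item=D: override_val=NULL, env_val=NULL (all NULL) → NULL
item=E: override_val=442 → 442
item=G: override_val=873 → 873
item=H: override_val=NULL, env_val=NULL (all NULL) → NULL
item=N: override_val=NULL, env_val=NULL (all NULL) → NULL
item=R: override_val=648 → 648
item=S: override_val=NULL, env_val=745 → 745
item=U: override_val=NULL, env_val=136 → 136
item=X: override_val=NULL, env_val=NULL (all NULL) → NULL
item=Z: override_val=NULL, env_val=NULL (all NULL) → NULL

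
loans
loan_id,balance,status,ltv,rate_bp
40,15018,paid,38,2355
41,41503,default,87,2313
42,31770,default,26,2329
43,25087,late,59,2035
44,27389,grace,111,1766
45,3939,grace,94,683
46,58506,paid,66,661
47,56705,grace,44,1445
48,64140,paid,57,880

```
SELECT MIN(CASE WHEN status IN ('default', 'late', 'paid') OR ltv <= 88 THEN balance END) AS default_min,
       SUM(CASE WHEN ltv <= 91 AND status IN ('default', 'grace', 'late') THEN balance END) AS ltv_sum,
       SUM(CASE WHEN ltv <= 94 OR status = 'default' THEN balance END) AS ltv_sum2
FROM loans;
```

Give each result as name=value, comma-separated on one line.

default_min=15018, ltv_sum=155065, ltv_sum2=296668

[default_min: status IN ('default', 'late', 'paid') OR ltv <= 88]
loan_id=40: ✓ → 15018
loan_id=41: ✓ → 41503
loan_id=42: ✓ → 31770
loan_id=43: ✓ → 25087
loan_id=44: ✗
loan_id=45: ✗
loan_id=46: ✓ → 58506
loan_id=47: ✓ → 56705
loan_id=48: ✓ → 64140
default_min = MIN(15018, 41503, 31770, 25087, 58506, 56705, 64140) = 15018
—
[ltv_sum: ltv <= 91 AND status IN ('default', 'grace', 'late')]
loan_id=40: ✗
loan_id=41: ✓ → 41503
loan_id=42: ✓ → 31770
loan_id=43: ✓ → 25087
loan_id=44: ✗
loan_id=45: ✗
loan_id=46: ✗
loan_id=47: ✓ → 56705
loan_id=48: ✗
ltv_sum = 41503 + 31770 + 25087 + 56705 = 155065
—
[ltv_sum2: ltv <= 94 OR status = 'default']
loan_id=40: ✓ → 15018
loan_id=41: ✓ → 41503
loan_id=42: ✓ → 31770
loan_id=43: ✓ → 25087
loan_id=44: ✗
loan_id=45: ✓ → 3939
loan_id=46: ✓ → 58506
loan_id=47: ✓ → 56705
loan_id=48: ✓ → 64140
ltv_sum2 = 15018 + 41503 + 31770 + 25087 + 3939 + 58506 + 56705 + 64140 = 296668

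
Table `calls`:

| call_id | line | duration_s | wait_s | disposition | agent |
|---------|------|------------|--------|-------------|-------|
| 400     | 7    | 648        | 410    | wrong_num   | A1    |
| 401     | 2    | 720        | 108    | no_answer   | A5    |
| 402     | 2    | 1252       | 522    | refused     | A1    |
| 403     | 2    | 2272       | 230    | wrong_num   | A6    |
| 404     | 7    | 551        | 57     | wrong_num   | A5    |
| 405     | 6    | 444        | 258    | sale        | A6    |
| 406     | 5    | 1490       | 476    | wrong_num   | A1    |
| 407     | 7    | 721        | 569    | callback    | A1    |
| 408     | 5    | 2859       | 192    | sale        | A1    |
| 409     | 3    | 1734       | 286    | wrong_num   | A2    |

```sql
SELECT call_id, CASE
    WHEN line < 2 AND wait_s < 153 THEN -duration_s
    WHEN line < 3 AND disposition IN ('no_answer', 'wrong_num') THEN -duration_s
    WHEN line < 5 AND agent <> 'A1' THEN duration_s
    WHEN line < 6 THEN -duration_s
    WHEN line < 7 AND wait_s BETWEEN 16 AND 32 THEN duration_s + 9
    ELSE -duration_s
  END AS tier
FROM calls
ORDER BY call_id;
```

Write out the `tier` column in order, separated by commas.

-648, -720, -1252, -2272, -551, -444, -1490, -721, -2859, 1734

call_id=400: ELSE → -648
call_id=401: line < 3 AND disposition IN ('no_answer', 'wrong_num') → -720
call_id=402: line < 6 → -1252
call_id=403: line < 3 AND disposition IN ('no_answer', 'wrong_num') → -2272
call_id=404: ELSE → -551
call_id=405: ELSE → -444
call_id=406: line < 6 → -1490
call_id=407: ELSE → -721
call_id=408: line < 6 → -2859
call_id=409: line < 5 AND agent <> 'A1' → 1734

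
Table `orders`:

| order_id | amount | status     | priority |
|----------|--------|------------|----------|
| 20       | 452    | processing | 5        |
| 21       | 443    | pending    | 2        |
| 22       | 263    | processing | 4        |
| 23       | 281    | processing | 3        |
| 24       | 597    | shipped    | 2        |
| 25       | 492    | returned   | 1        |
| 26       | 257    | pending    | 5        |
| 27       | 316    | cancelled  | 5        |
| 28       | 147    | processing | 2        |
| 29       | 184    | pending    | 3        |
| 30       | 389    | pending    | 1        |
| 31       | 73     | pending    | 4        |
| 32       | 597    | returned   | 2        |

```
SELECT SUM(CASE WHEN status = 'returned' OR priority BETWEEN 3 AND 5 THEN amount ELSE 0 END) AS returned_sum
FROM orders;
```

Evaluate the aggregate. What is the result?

2915

order_id=20: ✓ → 452
order_id=21: ✗
order_id=22: ✓ → 263
order_id=23: ✓ → 281
order_id=24: ✗
order_id=25: ✓ → 492
order_id=26: ✓ → 257
order_id=27: ✓ → 316
order_id=28: ✗
order_id=29: ✓ → 184
order_id=30: ✗
order_id=31: ✓ → 73
order_id=32: ✓ → 597
returned_sum = 452 + 263 + 281 + 492 + 257 + 316 + 184 + 73 + 597 = 2915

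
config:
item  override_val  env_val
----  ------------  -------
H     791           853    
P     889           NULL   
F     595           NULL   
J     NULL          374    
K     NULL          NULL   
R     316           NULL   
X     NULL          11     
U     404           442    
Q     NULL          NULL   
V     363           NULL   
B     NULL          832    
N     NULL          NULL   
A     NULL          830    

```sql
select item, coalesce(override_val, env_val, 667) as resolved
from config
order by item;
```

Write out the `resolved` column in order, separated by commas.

830, 832, 595, 791, 374, 667, 667, 889, 667, 316, 404, 363, 11

item=A: override_val=NULL, env_val=830 → 830
item=B: override_val=NULL, env_val=832 → 832
item=F: override_val=595 → 595
item=H: override_val=791 → 791
item=J: override_val=NULL, env_val=374 → 374
item=K: override_val=NULL, env_val=NULL, → literal 667 → 667
item=N: override_val=NULL, env_val=NULL, → literal 667 → 667
item=P: override_val=889 → 889
item=Q: override_val=NULL, env_val=NULL, → literal 667 → 667
item=R: override_val=316 → 316
item=U: override_val=404 → 404
item=V: override_val=363 → 363
item=X: override_val=NULL, env_val=11 → 11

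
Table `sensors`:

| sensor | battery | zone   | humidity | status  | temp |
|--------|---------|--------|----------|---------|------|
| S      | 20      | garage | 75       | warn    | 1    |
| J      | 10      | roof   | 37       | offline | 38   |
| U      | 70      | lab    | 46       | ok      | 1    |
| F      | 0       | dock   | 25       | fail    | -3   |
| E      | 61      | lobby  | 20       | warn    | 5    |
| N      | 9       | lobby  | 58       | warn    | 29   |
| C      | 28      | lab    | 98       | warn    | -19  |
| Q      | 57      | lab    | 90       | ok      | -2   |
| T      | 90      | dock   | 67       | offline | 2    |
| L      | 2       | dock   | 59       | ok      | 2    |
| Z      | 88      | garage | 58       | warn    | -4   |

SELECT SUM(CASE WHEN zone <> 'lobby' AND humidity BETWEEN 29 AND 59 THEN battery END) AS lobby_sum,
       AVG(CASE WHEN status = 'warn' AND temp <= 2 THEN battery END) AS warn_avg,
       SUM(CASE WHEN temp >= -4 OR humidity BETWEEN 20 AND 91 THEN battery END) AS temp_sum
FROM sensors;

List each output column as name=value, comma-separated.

[lobby_sum: zone <> 'lobby' AND humidity BETWEEN 29 AND 59]
sensor=S: ✗
sensor=J: ✓ → 10
sensor=U: ✓ → 70
sensor=F: ✗
sensor=E: ✗
sensor=N: ✗
sensor=C: ✗
sensor=Q: ✗
sensor=T: ✗
sensor=L: ✓ → 2
sensor=Z: ✓ → 88
lobby_sum = 10 + 70 + 2 + 88 = 170
—
[warn_avg: status = 'warn' AND temp <= 2]
sensor=S: ✓ → 20
sensor=J: ✗
sensor=U: ✗
sensor=F: ✗
sensor=E: ✗
sensor=N: ✗
sensor=C: ✓ → 28
sensor=Q: ✗
sensor=T: ✗
sensor=L: ✗
sensor=Z: ✓ → 88
warn_avg = (20 + 28 + 88) / 3 = 45.3333333333
—
[temp_sum: temp >= -4 OR humidity BETWEEN 20 AND 91]
sensor=S: ✓ → 20
sensor=J: ✓ → 10
sensor=U: ✓ → 70
sensor=F: ✓ → 0
sensor=E: ✓ → 61
sensor=N: ✓ → 9
sensor=C: ✗
sensor=Q: ✓ → 57
sensor=T: ✓ → 90
sensor=L: ✓ → 2
sensor=Z: ✓ → 88
temp_sum = 20 + 10 + 70 + 61 + 9 + 57 + 90 + 2 + 88 = 407

lobby_sum=170, warn_avg=45.3333333333, temp_sum=407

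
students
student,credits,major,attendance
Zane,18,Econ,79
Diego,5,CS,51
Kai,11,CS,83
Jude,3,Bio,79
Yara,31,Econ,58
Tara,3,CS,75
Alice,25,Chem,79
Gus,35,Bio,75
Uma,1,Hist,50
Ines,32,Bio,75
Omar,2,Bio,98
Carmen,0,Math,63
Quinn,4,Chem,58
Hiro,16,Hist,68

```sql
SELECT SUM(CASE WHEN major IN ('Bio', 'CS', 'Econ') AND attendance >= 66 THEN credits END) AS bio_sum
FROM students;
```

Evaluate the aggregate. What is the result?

104

student=Zane: ✓ → 18
student=Diego: ✗
student=Kai: ✓ → 11
student=Jude: ✓ → 3
student=Yara: ✗
student=Tara: ✓ → 3
student=Alice: ✗
student=Gus: ✓ → 35
student=Uma: ✗
student=Ines: ✓ → 32
student=Omar: ✓ → 2
student=Carmen: ✗
student=Quinn: ✗
student=Hiro: ✗
bio_sum = 18 + 11 + 3 + 3 + 35 + 32 + 2 = 104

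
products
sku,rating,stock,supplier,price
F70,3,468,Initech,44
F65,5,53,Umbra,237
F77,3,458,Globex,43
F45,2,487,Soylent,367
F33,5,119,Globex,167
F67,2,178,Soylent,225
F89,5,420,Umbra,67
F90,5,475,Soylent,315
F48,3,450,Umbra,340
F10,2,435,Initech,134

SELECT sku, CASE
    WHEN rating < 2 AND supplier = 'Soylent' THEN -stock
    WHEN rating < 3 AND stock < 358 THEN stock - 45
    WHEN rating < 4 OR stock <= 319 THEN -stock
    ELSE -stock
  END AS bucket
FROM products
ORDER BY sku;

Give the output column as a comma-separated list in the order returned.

sku=F10: rating < 4 OR stock <= 319 → -435
sku=F33: rating < 4 OR stock <= 319 → -119
sku=F45: rating < 4 OR stock <= 319 → -487
sku=F48: rating < 4 OR stock <= 319 → -450
sku=F65: rating < 4 OR stock <= 319 → -53
sku=F67: rating < 3 AND stock < 358 → 133
sku=F70: rating < 4 OR stock <= 319 → -468
sku=F77: rating < 4 OR stock <= 319 → -458
sku=F89: ELSE → -420
sku=F90: ELSE → -475

-435, -119, -487, -450, -53, 133, -468, -458, -420, -475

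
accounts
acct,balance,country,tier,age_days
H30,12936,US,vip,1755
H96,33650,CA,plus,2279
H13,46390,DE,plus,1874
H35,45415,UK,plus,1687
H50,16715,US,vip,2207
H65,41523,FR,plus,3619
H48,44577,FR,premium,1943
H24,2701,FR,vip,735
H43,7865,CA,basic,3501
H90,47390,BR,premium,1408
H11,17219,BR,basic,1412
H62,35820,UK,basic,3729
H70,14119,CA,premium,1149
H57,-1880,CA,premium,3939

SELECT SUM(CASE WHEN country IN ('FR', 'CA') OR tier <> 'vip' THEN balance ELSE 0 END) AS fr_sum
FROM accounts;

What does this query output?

acct=H30: ✗
acct=H96: ✓ → 33650
acct=H13: ✓ → 46390
acct=H35: ✓ → 45415
acct=H50: ✗
acct=H65: ✓ → 41523
acct=H48: ✓ → 44577
acct=H24: ✓ → 2701
acct=H43: ✓ → 7865
acct=H90: ✓ → 47390
acct=H11: ✓ → 17219
acct=H62: ✓ → 35820
acct=H70: ✓ → 14119
acct=H57: ✓ → -1880
fr_sum = 33650 + 46390 + 45415 + 41523 + 44577 + 2701 + 7865 + 47390 + 17219 + 35820 + 14119 + -1880 = 334789

334789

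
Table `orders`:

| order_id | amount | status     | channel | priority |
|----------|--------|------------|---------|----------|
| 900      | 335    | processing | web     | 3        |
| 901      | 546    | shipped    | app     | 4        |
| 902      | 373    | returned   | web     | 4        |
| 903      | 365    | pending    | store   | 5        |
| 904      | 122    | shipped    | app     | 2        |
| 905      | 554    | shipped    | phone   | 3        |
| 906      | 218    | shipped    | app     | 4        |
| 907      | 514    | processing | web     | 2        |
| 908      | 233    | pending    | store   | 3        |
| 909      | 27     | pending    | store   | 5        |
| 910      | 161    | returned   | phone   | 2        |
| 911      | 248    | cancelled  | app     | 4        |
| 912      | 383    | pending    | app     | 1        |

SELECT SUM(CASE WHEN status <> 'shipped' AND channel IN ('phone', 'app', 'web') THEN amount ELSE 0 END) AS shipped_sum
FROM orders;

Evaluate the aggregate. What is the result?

order_id=900: ✓ → 335
order_id=901: ✗
order_id=902: ✓ → 373
order_id=903: ✗
order_id=904: ✗
order_id=905: ✗
order_id=906: ✗
order_id=907: ✓ → 514
order_id=908: ✗
order_id=909: ✗
order_id=910: ✓ → 161
order_id=911: ✓ → 248
order_id=912: ✓ → 383
shipped_sum = 335 + 373 + 514 + 161 + 248 + 383 = 2014

2014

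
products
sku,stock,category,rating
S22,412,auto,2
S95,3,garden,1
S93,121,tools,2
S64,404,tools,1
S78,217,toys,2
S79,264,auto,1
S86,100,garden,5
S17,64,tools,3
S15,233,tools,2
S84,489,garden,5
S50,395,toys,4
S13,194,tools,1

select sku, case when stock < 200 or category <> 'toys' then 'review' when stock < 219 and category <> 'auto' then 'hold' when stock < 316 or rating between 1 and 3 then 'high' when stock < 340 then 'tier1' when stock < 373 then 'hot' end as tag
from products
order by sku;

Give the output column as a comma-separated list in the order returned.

sku=S13: stock < 200 or category <> 'toys' → review
sku=S15: stock < 200 or category <> 'toys' → review
sku=S17: stock < 200 or category <> 'toys' → review
sku=S22: stock < 200 or category <> 'toys' → review
sku=S50: (no match → NULL) → NULL
sku=S64: stock < 200 or category <> 'toys' → review
sku=S78: stock < 219 and category <> 'auto' → hold
sku=S79: stock < 200 or category <> 'toys' → review
sku=S84: stock < 200 or category <> 'toys' → review
sku=S86: stock < 200 or category <> 'toys' → review
sku=S93: stock < 200 or category <> 'toys' → review
sku=S95: stock < 200 or category <> 'toys' → review

review, review, review, review, NULL, review, hold, review, review, review, review, review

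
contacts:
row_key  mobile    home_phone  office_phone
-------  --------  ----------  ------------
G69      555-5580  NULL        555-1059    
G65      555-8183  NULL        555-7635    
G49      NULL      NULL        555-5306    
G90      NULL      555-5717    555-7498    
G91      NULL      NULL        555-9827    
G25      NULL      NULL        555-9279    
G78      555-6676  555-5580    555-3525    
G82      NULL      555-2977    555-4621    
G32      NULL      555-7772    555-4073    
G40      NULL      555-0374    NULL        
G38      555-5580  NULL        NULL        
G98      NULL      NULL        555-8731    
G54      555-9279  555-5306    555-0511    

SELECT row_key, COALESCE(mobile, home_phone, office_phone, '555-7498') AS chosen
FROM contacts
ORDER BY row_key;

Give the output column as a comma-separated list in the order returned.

row_key=G25: mobile=NULL, home_phone=NULL, office_phone=555-9279 → 555-9279
row_key=G32: mobile=NULL, home_phone=555-7772 → 555-7772
row_key=G38: mobile=555-5580 → 555-5580
row_key=G40: mobile=NULL, home_phone=555-0374 → 555-0374
row_key=G49: mobile=NULL, home_phone=NULL, office_phone=555-5306 → 555-5306
row_key=G54: mobile=555-9279 → 555-9279
row_key=G65: mobile=555-8183 → 555-8183
row_key=G69: mobile=555-5580 → 555-5580
row_key=G78: mobile=555-6676 → 555-6676
row_key=G82: mobile=NULL, home_phone=555-2977 → 555-2977
row_key=G90: mobile=NULL, home_phone=555-5717 → 555-5717
row_key=G91: mobile=NULL, home_phone=NULL, office_phone=555-9827 → 555-9827
row_key=G98: mobile=NULL, home_phone=NULL, office_phone=555-8731 → 555-8731

555-9279, 555-7772, 555-5580, 555-0374, 555-5306, 555-9279, 555-8183, 555-5580, 555-6676, 555-2977, 555-5717, 555-9827, 555-8731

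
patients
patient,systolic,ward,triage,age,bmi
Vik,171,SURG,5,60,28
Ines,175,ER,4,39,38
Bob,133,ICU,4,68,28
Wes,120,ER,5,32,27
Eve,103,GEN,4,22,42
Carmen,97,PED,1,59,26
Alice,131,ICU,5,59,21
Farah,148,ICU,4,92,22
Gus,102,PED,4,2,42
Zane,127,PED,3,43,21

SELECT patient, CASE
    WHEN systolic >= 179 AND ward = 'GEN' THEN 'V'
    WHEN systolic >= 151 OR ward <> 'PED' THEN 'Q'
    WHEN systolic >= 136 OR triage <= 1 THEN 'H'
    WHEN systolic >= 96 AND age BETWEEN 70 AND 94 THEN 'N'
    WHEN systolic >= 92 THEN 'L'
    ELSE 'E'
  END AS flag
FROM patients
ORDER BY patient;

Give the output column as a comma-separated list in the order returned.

patient=Alice: systolic >= 151 OR ward <> 'PED' → Q
patient=Bob: systolic >= 151 OR ward <> 'PED' → Q
patient=Carmen: systolic >= 136 OR triage <= 1 → H
patient=Eve: systolic >= 151 OR ward <> 'PED' → Q
patient=Farah: systolic >= 151 OR ward <> 'PED' → Q
patient=Gus: systolic >= 92 → L
patient=Ines: systolic >= 151 OR ward <> 'PED' → Q
patient=Vik: systolic >= 151 OR ward <> 'PED' → Q
patient=Wes: systolic >= 151 OR ward <> 'PED' → Q
patient=Zane: systolic >= 92 → L

Q, Q, H, Q, Q, L, Q, Q, Q, L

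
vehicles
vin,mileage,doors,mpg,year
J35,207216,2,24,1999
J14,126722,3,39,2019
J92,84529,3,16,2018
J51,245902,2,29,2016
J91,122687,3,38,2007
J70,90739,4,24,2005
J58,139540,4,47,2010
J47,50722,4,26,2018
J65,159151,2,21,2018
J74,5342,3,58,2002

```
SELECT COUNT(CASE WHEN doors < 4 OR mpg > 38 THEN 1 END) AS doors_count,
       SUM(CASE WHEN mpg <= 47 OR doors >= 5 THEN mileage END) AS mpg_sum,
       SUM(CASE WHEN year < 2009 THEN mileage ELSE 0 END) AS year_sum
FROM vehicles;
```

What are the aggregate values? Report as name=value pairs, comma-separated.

doors_count=8, mpg_sum=1227208, year_sum=425984

[doors_count: doors < 4 OR mpg > 38]
vin=J35: ✓ → 1
vin=J14: ✓ → 1
vin=J92: ✓ → 1
vin=J51: ✓ → 1
vin=J91: ✓ → 1
vin=J70: ✗
vin=J58: ✓ → 1
vin=J47: ✗
vin=J65: ✓ → 1
vin=J74: ✓ → 1
doors_count = COUNT(1, 1, 1, 1, 1, 1, 1, 1) = 8
—
[mpg_sum: mpg <= 47 OR doors >= 5]
vin=J35: ✓ → 207216
vin=J14: ✓ → 126722
vin=J92: ✓ → 84529
vin=J51: ✓ → 245902
vin=J91: ✓ → 122687
vin=J70: ✓ → 90739
vin=J58: ✓ → 139540
vin=J47: ✓ → 50722
vin=J65: ✓ → 159151
vin=J74: ✗
mpg_sum = 207216 + 126722 + 84529 + 245902 + 122687 + 90739 + 139540 + 50722 + 159151 = 1227208
—
[year_sum: year < 2009]
vin=J35: ✓ → 207216
vin=J14: ✗
vin=J92: ✗
vin=J51: ✗
vin=J91: ✓ → 122687
vin=J70: ✓ → 90739
vin=J58: ✗
vin=J47: ✗
vin=J65: ✗
vin=J74: ✓ → 5342
year_sum = 207216 + 122687 + 90739 + 5342 = 425984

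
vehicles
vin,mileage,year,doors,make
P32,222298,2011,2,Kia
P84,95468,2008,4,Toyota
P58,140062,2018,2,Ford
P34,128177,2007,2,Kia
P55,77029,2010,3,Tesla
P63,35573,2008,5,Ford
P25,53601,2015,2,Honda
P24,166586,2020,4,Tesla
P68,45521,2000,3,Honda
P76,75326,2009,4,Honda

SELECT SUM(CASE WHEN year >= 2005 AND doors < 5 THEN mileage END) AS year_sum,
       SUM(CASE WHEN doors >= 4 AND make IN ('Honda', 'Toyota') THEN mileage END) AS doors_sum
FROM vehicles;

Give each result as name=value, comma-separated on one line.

[year_sum: year >= 2005 AND doors < 5]
vin=P32: ✓ → 222298
vin=P84: ✓ → 95468
vin=P58: ✓ → 140062
vin=P34: ✓ → 128177
vin=P55: ✓ → 77029
vin=P63: ✗
vin=P25: ✓ → 53601
vin=P24: ✓ → 166586
vin=P68: ✗
vin=P76: ✓ → 75326
year_sum = 222298 + 95468 + 140062 + 128177 + 77029 + 53601 + 166586 + 75326 = 958547
—
[doors_sum: doors >= 4 AND make IN ('Honda', 'Toyota')]
vin=P32: ✗
vin=P84: ✓ → 95468
vin=P58: ✗
vin=P34: ✗
vin=P55: ✗
vin=P63: ✗
vin=P25: ✗
vin=P24: ✗
vin=P68: ✗
vin=P76: ✓ → 75326
doors_sum = 95468 + 75326 = 170794

year_sum=958547, doors_sum=170794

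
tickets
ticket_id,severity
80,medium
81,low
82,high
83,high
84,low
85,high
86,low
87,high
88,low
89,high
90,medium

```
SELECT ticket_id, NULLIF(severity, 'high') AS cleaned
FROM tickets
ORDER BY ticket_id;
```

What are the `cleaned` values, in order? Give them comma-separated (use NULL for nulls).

ticket_id=80: severity=medium vs high: differ → medium
ticket_id=81: severity=low vs high: differ → low
ticket_id=82: severity=high vs high: equal → NULL
ticket_id=83: severity=high vs high: equal → NULL
ticket_id=84: severity=low vs high: differ → low
ticket_id=85: severity=high vs high: equal → NULL
ticket_id=86: severity=low vs high: differ → low
ticket_id=87: severity=high vs high: equal → NULL
ticket_id=88: severity=low vs high: differ → low
ticket_id=89: severity=high vs high: equal → NULL
ticket_id=90: severity=medium vs high: differ → medium

medium, low, NULL, NULL, low, NULL, low, NULL, low, NULL, medium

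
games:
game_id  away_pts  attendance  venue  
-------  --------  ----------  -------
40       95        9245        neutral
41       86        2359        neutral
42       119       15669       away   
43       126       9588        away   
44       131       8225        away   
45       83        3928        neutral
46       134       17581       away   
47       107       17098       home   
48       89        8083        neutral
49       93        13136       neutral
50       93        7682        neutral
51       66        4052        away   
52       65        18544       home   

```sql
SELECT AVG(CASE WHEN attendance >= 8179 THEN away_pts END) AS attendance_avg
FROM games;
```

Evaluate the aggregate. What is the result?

game_id=40: ✓ → 95
game_id=41: ✗
game_id=42: ✓ → 119
game_id=43: ✓ → 126
game_id=44: ✓ → 131
game_id=45: ✗
game_id=46: ✓ → 134
game_id=47: ✓ → 107
game_id=48: ✗
game_id=49: ✓ → 93
game_id=50: ✗
game_id=51: ✗
game_id=52: ✓ → 65
attendance_avg = (95 + 119 + 126 + 131 + 134 + 107 + 93 + 65) / 8 = 108.75

108.75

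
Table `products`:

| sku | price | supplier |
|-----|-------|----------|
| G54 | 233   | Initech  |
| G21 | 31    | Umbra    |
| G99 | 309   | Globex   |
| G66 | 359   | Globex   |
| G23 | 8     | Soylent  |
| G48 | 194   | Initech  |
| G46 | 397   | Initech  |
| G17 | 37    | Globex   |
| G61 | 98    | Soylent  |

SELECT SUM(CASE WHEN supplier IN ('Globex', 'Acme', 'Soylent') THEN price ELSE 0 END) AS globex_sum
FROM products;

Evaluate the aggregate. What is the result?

811

sku=G54: ✗
sku=G21: ✗
sku=G99: ✓ → 309
sku=G66: ✓ → 359
sku=G23: ✓ → 8
sku=G48: ✗
sku=G46: ✗
sku=G17: ✓ → 37
sku=G61: ✓ → 98
globex_sum = 309 + 359 + 8 + 37 + 98 = 811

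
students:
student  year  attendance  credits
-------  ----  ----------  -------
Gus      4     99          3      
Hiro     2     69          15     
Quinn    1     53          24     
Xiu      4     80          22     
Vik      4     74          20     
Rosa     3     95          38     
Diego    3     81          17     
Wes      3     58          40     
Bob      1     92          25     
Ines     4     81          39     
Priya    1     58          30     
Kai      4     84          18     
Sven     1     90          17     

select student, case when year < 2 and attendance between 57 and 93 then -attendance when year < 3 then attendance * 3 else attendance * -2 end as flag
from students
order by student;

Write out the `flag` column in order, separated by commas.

student=Bob: year < 2 and attendance between 57 and 93 → -92
student=Diego: ELSE → -162
student=Gus: ELSE → -198
student=Hiro: year < 3 → 207
student=Ines: ELSE → -162
student=Kai: ELSE → -168
student=Priya: year < 2 and attendance between 57 and 93 → -58
student=Quinn: year < 3 → 159
student=Rosa: ELSE → -190
student=Sven: year < 2 and attendance between 57 and 93 → -90
student=Vik: ELSE → -148
student=Wes: ELSE → -116
student=Xiu: ELSE → -160

-92, -162, -198, 207, -162, -168, -58, 159, -190, -90, -148, -116, -160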